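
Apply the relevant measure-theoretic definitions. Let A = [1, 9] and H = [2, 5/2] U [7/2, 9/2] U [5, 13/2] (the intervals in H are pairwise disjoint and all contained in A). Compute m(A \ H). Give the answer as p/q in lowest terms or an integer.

The ambient interval has length m(A) = 9 - 1 = 8.
Since the holes are disjoint and sit inside A, by finite additivity
  m(H) = sum_i (b_i - a_i), and m(A \ H) = m(A) - m(H).
Computing the hole measures:
  m(H_1) = 5/2 - 2 = 1/2.
  m(H_2) = 9/2 - 7/2 = 1.
  m(H_3) = 13/2 - 5 = 3/2.
Summed: m(H) = 1/2 + 1 + 3/2 = 3.
So m(A \ H) = 8 - 3 = 5.

5


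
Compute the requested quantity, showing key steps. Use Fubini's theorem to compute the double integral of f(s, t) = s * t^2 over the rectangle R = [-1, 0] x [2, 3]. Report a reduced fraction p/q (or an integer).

f(s, t) is a tensor product of a function of s and a function of t, and both factors are bounded continuous (hence Lebesgue integrable) on the rectangle, so Fubini's theorem applies:
  integral_R f d(m x m) = (integral_a1^b1 s ds) * (integral_a2^b2 t^2 dt).
Inner integral in s: integral_{-1}^{0} s ds = (0^2 - (-1)^2)/2
  = -1/2.
Inner integral in t: integral_{2}^{3} t^2 dt = (3^3 - 2^3)/3
  = 19/3.
Product: (-1/2) * (19/3) = -19/6.

-19/6


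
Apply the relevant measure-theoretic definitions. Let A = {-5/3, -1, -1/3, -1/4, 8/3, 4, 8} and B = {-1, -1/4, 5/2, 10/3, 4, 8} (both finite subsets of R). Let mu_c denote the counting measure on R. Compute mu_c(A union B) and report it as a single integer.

Counting measure on a finite set equals cardinality. By inclusion-exclusion, |A union B| = |A| + |B| - |A cap B|.
|A| = 7, |B| = 6, |A cap B| = 4.
So mu_c(A union B) = 7 + 6 - 4 = 9.

9


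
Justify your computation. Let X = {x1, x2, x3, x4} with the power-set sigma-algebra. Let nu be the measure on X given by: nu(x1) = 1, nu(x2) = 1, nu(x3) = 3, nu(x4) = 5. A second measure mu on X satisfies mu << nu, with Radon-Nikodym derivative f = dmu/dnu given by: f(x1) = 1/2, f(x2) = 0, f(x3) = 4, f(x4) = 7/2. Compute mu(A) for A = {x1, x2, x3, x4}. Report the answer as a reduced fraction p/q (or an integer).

By the defining property of the Radon-Nikodym derivative, for every measurable set A,
  mu(A) = integral_A f dnu.
Since nu is a discrete measure concentrated on the atoms of X, the integral over A reduces to the sum
  mu(A) = sum_{x in A} f(x) * nu({x}).
Computing each term:
  x1: f(x1) * nu(x1) = 1/2 * 1 = 1/2.
  x2: f(x2) * nu(x2) = 0 * 1 = 0.
  x3: f(x3) * nu(x3) = 4 * 3 = 12.
  x4: f(x4) * nu(x4) = 7/2 * 5 = 35/2.
Summing: mu(A) = 1/2 + 0 + 12 + 35/2 = 30.

30


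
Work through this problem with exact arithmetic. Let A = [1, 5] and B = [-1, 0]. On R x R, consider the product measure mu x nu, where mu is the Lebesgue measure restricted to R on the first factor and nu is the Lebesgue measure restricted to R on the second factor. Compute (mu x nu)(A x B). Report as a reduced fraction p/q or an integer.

For a measurable rectangle A x B, the product measure satisfies
  (mu x nu)(A x B) = mu(A) * nu(B).
  mu(A) = 4.
  nu(B) = 1.
  (mu x nu)(A x B) = 4 * 1 = 4.

4


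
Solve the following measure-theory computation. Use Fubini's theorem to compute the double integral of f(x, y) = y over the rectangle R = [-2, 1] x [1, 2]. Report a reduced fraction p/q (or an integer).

f(x, y) is a tensor product of a function of x and a function of y, and both factors are bounded continuous (hence Lebesgue integrable) on the rectangle, so Fubini's theorem applies:
  integral_R f d(m x m) = (integral_a1^b1 1 dx) * (integral_a2^b2 y dy).
Inner integral in x: integral_{-2}^{1} 1 dx = (1^1 - (-2)^1)/1
  = 3.
Inner integral in y: integral_{1}^{2} y dy = (2^2 - 1^2)/2
  = 3/2.
Product: (3) * (3/2) = 9/2.

9/2


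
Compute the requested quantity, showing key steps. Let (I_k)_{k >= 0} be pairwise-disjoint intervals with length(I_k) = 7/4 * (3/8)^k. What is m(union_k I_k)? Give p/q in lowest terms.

By countable additivity of the Lebesgue measure on pairwise disjoint measurable sets,
  m(union_{k >= 0} I_k) = sum_{k >= 0} m(I_k) = sum_{k >= 0} a * r^k,
  with a = 7/4 and r = 3/8.
Since 0 < r = 3/8 < 1, the geometric series converges:
  sum_{k >= 0} a * r^k = a / (1 - r).
  = 7/4 / (1 - 3/8)
  = 7/4 / (5/8)
  = 14/5.

14/5


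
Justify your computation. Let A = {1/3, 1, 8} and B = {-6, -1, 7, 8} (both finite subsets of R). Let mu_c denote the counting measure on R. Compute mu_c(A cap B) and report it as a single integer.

Counting measure on a finite set equals cardinality. mu_c(A cap B) = |A cap B| (elements appearing in both).
Enumerating the elements of A that also lie in B gives 1 element(s).
So mu_c(A cap B) = 1.

1


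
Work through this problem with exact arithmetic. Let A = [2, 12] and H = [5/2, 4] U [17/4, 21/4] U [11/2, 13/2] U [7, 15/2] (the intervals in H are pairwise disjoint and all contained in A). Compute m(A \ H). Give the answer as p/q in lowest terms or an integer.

The ambient interval has length m(A) = 12 - 2 = 10.
Since the holes are disjoint and sit inside A, by finite additivity
  m(H) = sum_i (b_i - a_i), and m(A \ H) = m(A) - m(H).
Computing the hole measures:
  m(H_1) = 4 - 5/2 = 3/2.
  m(H_2) = 21/4 - 17/4 = 1.
  m(H_3) = 13/2 - 11/2 = 1.
  m(H_4) = 15/2 - 7 = 1/2.
Summed: m(H) = 3/2 + 1 + 1 + 1/2 = 4.
So m(A \ H) = 10 - 4 = 6.

6


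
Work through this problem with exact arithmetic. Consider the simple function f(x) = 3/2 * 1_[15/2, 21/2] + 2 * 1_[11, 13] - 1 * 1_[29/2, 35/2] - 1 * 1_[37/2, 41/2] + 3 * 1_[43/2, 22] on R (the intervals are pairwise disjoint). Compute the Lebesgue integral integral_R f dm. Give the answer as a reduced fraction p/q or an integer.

For a simple function f = sum_i c_i * 1_{A_i} with disjoint A_i,
  integral f dm = sum_i c_i * m(A_i).
Lengths of the A_i:
  m(A_1) = 21/2 - 15/2 = 3.
  m(A_2) = 13 - 11 = 2.
  m(A_3) = 35/2 - 29/2 = 3.
  m(A_4) = 41/2 - 37/2 = 2.
  m(A_5) = 22 - 43/2 = 1/2.
Contributions c_i * m(A_i):
  (3/2) * (3) = 9/2.
  (2) * (2) = 4.
  (-1) * (3) = -3.
  (-1) * (2) = -2.
  (3) * (1/2) = 3/2.
Total: 9/2 + 4 - 3 - 2 + 3/2 = 5.

5


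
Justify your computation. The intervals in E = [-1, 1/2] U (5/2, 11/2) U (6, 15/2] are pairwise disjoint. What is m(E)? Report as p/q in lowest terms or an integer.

For pairwise disjoint intervals, m(union_i I_i) = sum_i m(I_i),
and m is invariant under swapping open/closed endpoints (single points have measure 0).
So m(E) = sum_i (b_i - a_i).
  I_1 has length 1/2 - (-1) = 3/2.
  I_2 has length 11/2 - 5/2 = 3.
  I_3 has length 15/2 - 6 = 3/2.
Summing:
  m(E) = 3/2 + 3 + 3/2 = 6.

6


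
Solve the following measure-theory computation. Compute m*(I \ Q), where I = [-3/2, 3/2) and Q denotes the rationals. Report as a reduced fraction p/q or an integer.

The interval I = [-3/2, 3/2) has m(I) = 3/2 - (-3/2) = 3 (endpoints are measure-zero, so open/closed/half-open agree). Write I = (I cap Q) u (I \ Q). The rationals in I are countable, so m*(I cap Q) = 0 (cover each rational by intervals whose total length is arbitrarily small). By countable subadditivity m*(I) <= m*(I cap Q) + m*(I \ Q), hence m*(I \ Q) >= m(I) = 3. The reverse inequality m*(I \ Q) <= m*(I) = 3 is trivial since (I \ Q) is a subset of I. Therefore m*(I \ Q) = 3.

3


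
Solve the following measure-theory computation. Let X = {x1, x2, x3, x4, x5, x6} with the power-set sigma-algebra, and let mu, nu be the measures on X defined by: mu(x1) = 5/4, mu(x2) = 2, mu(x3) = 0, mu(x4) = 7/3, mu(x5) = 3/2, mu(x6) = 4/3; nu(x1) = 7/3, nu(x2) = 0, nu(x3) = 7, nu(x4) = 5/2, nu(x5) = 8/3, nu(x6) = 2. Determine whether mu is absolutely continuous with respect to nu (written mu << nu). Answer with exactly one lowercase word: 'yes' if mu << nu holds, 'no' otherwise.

mu << nu means: every nu-null measurable set is also mu-null; equivalently, for every atom x, if nu({x}) = 0 then mu({x}) = 0.
Checking each atom:
  x1: nu = 7/3 > 0 -> no constraint.
  x2: nu = 0, mu = 2 > 0 -> violates mu << nu.
  x3: nu = 7 > 0 -> no constraint.
  x4: nu = 5/2 > 0 -> no constraint.
  x5: nu = 8/3 > 0 -> no constraint.
  x6: nu = 2 > 0 -> no constraint.
The atom(s) x2 violate the condition (nu = 0 but mu > 0). Therefore mu is NOT absolutely continuous w.r.t. nu.

no


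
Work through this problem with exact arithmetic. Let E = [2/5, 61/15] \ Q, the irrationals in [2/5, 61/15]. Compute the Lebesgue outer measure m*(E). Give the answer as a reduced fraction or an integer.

The interval I = [2/5, 61/15] has m(I) = 61/15 - 2/5 = 11/3 (endpoints are measure-zero, so open/closed/half-open agree). Write I = (I cap Q) u (I \ Q). The rationals in I are countable, so m*(I cap Q) = 0 (cover each rational by intervals whose total length is arbitrarily small). By countable subadditivity m*(I) <= m*(I cap Q) + m*(I \ Q), hence m*(I \ Q) >= m(I) = 11/3. The reverse inequality m*(I \ Q) <= m*(I) = 11/3 is trivial since (I \ Q) is a subset of I. Therefore m*(I \ Q) = 11/3.

11/3


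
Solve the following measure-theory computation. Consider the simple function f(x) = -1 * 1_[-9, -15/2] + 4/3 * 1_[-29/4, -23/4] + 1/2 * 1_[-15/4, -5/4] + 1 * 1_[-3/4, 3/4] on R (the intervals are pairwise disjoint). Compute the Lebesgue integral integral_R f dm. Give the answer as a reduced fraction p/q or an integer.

For a simple function f = sum_i c_i * 1_{A_i} with disjoint A_i,
  integral f dm = sum_i c_i * m(A_i).
Lengths of the A_i:
  m(A_1) = -15/2 - (-9) = 3/2.
  m(A_2) = -23/4 - (-29/4) = 3/2.
  m(A_3) = -5/4 - (-15/4) = 5/2.
  m(A_4) = 3/4 - (-3/4) = 3/2.
Contributions c_i * m(A_i):
  (-1) * (3/2) = -3/2.
  (4/3) * (3/2) = 2.
  (1/2) * (5/2) = 5/4.
  (1) * (3/2) = 3/2.
Total: -3/2 + 2 + 5/4 + 3/2 = 13/4.

13/4


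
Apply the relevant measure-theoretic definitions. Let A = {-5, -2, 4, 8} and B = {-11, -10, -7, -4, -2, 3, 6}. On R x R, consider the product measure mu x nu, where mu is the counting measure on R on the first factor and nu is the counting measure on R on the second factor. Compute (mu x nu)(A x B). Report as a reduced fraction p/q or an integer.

For a measurable rectangle A x B, the product measure satisfies
  (mu x nu)(A x B) = mu(A) * nu(B).
  mu(A) = 4.
  nu(B) = 7.
  (mu x nu)(A x B) = 4 * 7 = 28.

28


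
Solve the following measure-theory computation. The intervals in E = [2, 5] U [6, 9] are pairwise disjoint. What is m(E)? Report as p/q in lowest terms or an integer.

For pairwise disjoint intervals, m(union_i I_i) = sum_i m(I_i),
and m is invariant under swapping open/closed endpoints (single points have measure 0).
So m(E) = sum_i (b_i - a_i).
  I_1 has length 5 - 2 = 3.
  I_2 has length 9 - 6 = 3.
Summing:
  m(E) = 3 + 3 = 6.

6


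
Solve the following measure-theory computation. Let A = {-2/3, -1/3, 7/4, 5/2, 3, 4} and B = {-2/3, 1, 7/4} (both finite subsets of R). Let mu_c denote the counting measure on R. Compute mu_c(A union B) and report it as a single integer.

Counting measure on a finite set equals cardinality. By inclusion-exclusion, |A union B| = |A| + |B| - |A cap B|.
|A| = 6, |B| = 3, |A cap B| = 2.
So mu_c(A union B) = 6 + 3 - 2 = 7.

7


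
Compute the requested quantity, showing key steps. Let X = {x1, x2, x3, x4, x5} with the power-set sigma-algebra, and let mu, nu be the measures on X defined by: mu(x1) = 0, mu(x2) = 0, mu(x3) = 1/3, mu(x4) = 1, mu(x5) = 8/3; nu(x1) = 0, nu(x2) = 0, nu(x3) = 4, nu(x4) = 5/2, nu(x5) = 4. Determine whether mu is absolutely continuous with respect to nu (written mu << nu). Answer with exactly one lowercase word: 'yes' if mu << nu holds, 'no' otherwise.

mu << nu means: every nu-null measurable set is also mu-null; equivalently, for every atom x, if nu({x}) = 0 then mu({x}) = 0.
Checking each atom:
  x1: nu = 0, mu = 0 -> consistent with mu << nu.
  x2: nu = 0, mu = 0 -> consistent with mu << nu.
  x3: nu = 4 > 0 -> no constraint.
  x4: nu = 5/2 > 0 -> no constraint.
  x5: nu = 4 > 0 -> no constraint.
No atom violates the condition. Therefore mu << nu.

yes


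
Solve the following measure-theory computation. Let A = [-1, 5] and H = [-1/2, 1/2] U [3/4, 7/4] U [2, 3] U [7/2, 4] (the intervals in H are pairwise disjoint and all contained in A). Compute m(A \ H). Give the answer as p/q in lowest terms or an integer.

The ambient interval has length m(A) = 5 - (-1) = 6.
Since the holes are disjoint and sit inside A, by finite additivity
  m(H) = sum_i (b_i - a_i), and m(A \ H) = m(A) - m(H).
Computing the hole measures:
  m(H_1) = 1/2 - (-1/2) = 1.
  m(H_2) = 7/4 - 3/4 = 1.
  m(H_3) = 3 - 2 = 1.
  m(H_4) = 4 - 7/2 = 1/2.
Summed: m(H) = 1 + 1 + 1 + 1/2 = 7/2.
So m(A \ H) = 6 - 7/2 = 5/2.

5/2


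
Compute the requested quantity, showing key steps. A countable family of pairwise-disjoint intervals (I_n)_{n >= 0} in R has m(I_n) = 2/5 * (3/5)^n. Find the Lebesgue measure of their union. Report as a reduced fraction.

By countable additivity of the Lebesgue measure on pairwise disjoint measurable sets,
  m(union_{n >= 0} I_n) = sum_{n >= 0} m(I_n) = sum_{n >= 0} a * r^n,
  with a = 2/5 and r = 3/5.
Since 0 < r = 3/5 < 1, the geometric series converges:
  sum_{n >= 0} a * r^n = a / (1 - r).
  = 2/5 / (1 - 3/5)
  = 2/5 / (2/5)
  = 1.

1


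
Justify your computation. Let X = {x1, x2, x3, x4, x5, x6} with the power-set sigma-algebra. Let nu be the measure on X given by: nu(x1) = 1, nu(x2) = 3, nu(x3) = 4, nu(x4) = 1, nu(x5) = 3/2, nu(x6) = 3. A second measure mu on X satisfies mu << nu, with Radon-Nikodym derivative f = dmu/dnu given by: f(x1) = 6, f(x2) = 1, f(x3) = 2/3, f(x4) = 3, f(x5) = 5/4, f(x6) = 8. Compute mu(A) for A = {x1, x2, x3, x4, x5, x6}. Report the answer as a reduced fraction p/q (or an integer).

By the defining property of the Radon-Nikodym derivative, for every measurable set A,
  mu(A) = integral_A f dnu.
Since nu is a discrete measure concentrated on the atoms of X, the integral over A reduces to the sum
  mu(A) = sum_{x in A} f(x) * nu({x}).
Computing each term:
  x1: f(x1) * nu(x1) = 6 * 1 = 6.
  x2: f(x2) * nu(x2) = 1 * 3 = 3.
  x3: f(x3) * nu(x3) = 2/3 * 4 = 8/3.
  x4: f(x4) * nu(x4) = 3 * 1 = 3.
  x5: f(x5) * nu(x5) = 5/4 * 3/2 = 15/8.
  x6: f(x6) * nu(x6) = 8 * 3 = 24.
Summing: mu(A) = 6 + 3 + 8/3 + 3 + 15/8 + 24 = 973/24.

973/24


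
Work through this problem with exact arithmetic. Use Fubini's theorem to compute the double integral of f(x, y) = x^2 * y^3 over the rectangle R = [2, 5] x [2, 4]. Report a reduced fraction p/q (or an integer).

f(x, y) is a tensor product of a function of x and a function of y, and both factors are bounded continuous (hence Lebesgue integrable) on the rectangle, so Fubini's theorem applies:
  integral_R f d(m x m) = (integral_a1^b1 x^2 dx) * (integral_a2^b2 y^3 dy).
Inner integral in x: integral_{2}^{5} x^2 dx = (5^3 - 2^3)/3
  = 39.
Inner integral in y: integral_{2}^{4} y^3 dy = (4^4 - 2^4)/4
  = 60.
Product: (39) * (60) = 2340.

2340


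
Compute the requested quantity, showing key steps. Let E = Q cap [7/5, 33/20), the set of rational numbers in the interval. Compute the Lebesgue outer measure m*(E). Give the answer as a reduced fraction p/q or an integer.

Q cap [7/5, 33/20) is countable; list its elements as q_1, q_2, ... . Fix eps > 0 and cover the k-th point by an interval of length eps * 2^(-k). The cover has total length eps * sum_{k>=1} 2^(-k) = eps, so by definition of outer measure m*(Q cap [7/5, 33/20)) <= eps. Since eps was arbitrary and m* >= 0, the outer measure is 0.

0


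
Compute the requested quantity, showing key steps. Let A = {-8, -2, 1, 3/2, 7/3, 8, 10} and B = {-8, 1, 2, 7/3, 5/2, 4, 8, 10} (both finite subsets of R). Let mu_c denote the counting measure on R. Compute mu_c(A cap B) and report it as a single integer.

Counting measure on a finite set equals cardinality. mu_c(A cap B) = |A cap B| (elements appearing in both).
Enumerating the elements of A that also lie in B gives 5 element(s).
So mu_c(A cap B) = 5.

5


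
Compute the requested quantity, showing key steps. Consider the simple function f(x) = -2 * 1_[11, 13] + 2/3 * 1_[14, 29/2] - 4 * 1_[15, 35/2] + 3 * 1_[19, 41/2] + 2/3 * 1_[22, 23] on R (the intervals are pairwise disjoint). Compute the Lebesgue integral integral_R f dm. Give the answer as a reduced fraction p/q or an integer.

For a simple function f = sum_i c_i * 1_{A_i} with disjoint A_i,
  integral f dm = sum_i c_i * m(A_i).
Lengths of the A_i:
  m(A_1) = 13 - 11 = 2.
  m(A_2) = 29/2 - 14 = 1/2.
  m(A_3) = 35/2 - 15 = 5/2.
  m(A_4) = 41/2 - 19 = 3/2.
  m(A_5) = 23 - 22 = 1.
Contributions c_i * m(A_i):
  (-2) * (2) = -4.
  (2/3) * (1/2) = 1/3.
  (-4) * (5/2) = -10.
  (3) * (3/2) = 9/2.
  (2/3) * (1) = 2/3.
Total: -4 + 1/3 - 10 + 9/2 + 2/3 = -17/2.

-17/2


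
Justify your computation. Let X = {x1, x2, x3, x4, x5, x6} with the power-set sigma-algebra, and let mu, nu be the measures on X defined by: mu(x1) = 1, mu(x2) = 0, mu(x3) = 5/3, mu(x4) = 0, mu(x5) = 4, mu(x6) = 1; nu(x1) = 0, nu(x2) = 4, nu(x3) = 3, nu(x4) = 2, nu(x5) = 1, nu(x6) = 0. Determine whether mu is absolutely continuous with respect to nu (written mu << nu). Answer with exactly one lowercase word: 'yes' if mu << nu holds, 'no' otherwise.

mu << nu means: every nu-null measurable set is also mu-null; equivalently, for every atom x, if nu({x}) = 0 then mu({x}) = 0.
Checking each atom:
  x1: nu = 0, mu = 1 > 0 -> violates mu << nu.
  x2: nu = 4 > 0 -> no constraint.
  x3: nu = 3 > 0 -> no constraint.
  x4: nu = 2 > 0 -> no constraint.
  x5: nu = 1 > 0 -> no constraint.
  x6: nu = 0, mu = 1 > 0 -> violates mu << nu.
The atom(s) x1, x6 violate the condition (nu = 0 but mu > 0). Therefore mu is NOT absolutely continuous w.r.t. nu.

no


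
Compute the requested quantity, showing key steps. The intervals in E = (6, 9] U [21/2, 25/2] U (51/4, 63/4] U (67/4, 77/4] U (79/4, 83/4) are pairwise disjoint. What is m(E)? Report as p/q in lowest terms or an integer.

For pairwise disjoint intervals, m(union_i I_i) = sum_i m(I_i),
and m is invariant under swapping open/closed endpoints (single points have measure 0).
So m(E) = sum_i (b_i - a_i).
  I_1 has length 9 - 6 = 3.
  I_2 has length 25/2 - 21/2 = 2.
  I_3 has length 63/4 - 51/4 = 3.
  I_4 has length 77/4 - 67/4 = 5/2.
  I_5 has length 83/4 - 79/4 = 1.
Summing:
  m(E) = 3 + 2 + 3 + 5/2 + 1 = 23/2.

23/2


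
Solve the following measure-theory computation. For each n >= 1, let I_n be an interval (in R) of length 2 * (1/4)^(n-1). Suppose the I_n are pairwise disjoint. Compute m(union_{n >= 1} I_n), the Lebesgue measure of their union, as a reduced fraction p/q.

By countable additivity of the Lebesgue measure on pairwise disjoint measurable sets,
  m(union_{n >= 1} I_n) = sum_{n >= 1} m(I_n) = sum_{n >= 1} a * r^(n-1),
  with a = 2 and r = 1/4.
Since 0 < r = 1/4 < 1, the geometric series converges:
  sum_{n >= 1} a * r^(n-1) = a / (1 - r).
  = 2 / (1 - 1/4)
  = 2 / (3/4)
  = 8/3.

8/3


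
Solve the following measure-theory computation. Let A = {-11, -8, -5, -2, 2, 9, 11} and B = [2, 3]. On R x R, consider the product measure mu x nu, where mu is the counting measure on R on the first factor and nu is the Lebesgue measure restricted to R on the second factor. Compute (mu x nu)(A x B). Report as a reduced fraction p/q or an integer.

For a measurable rectangle A x B, the product measure satisfies
  (mu x nu)(A x B) = mu(A) * nu(B).
  mu(A) = 7.
  nu(B) = 1.
  (mu x nu)(A x B) = 7 * 1 = 7.

7


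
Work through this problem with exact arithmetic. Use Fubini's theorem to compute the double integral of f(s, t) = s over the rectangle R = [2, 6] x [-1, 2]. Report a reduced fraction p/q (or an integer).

f(s, t) is a tensor product of a function of s and a function of t, and both factors are bounded continuous (hence Lebesgue integrable) on the rectangle, so Fubini's theorem applies:
  integral_R f d(m x m) = (integral_a1^b1 s ds) * (integral_a2^b2 1 dt).
Inner integral in s: integral_{2}^{6} s ds = (6^2 - 2^2)/2
  = 16.
Inner integral in t: integral_{-1}^{2} 1 dt = (2^1 - (-1)^1)/1
  = 3.
Product: (16) * (3) = 48.

48


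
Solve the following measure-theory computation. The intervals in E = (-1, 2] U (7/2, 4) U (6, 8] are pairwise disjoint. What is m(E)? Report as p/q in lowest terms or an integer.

For pairwise disjoint intervals, m(union_i I_i) = sum_i m(I_i),
and m is invariant under swapping open/closed endpoints (single points have measure 0).
So m(E) = sum_i (b_i - a_i).
  I_1 has length 2 - (-1) = 3.
  I_2 has length 4 - 7/2 = 1/2.
  I_3 has length 8 - 6 = 2.
Summing:
  m(E) = 3 + 1/2 + 2 = 11/2.

11/2


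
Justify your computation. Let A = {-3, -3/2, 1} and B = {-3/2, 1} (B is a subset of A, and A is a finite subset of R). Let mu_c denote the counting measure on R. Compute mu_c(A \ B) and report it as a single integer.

Counting measure assigns mu_c(E) = |E| (number of elements) when E is finite. For B subset A, A \ B is the set of elements of A not in B, so |A \ B| = |A| - |B|.
|A| = 3, |B| = 2, so mu_c(A \ B) = 3 - 2 = 1.

1


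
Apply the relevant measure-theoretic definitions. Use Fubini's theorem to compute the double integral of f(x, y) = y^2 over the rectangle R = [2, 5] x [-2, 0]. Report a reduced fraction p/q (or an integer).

f(x, y) is a tensor product of a function of x and a function of y, and both factors are bounded continuous (hence Lebesgue integrable) on the rectangle, so Fubini's theorem applies:
  integral_R f d(m x m) = (integral_a1^b1 1 dx) * (integral_a2^b2 y^2 dy).
Inner integral in x: integral_{2}^{5} 1 dx = (5^1 - 2^1)/1
  = 3.
Inner integral in y: integral_{-2}^{0} y^2 dy = (0^3 - (-2)^3)/3
  = 8/3.
Product: (3) * (8/3) = 8.

8


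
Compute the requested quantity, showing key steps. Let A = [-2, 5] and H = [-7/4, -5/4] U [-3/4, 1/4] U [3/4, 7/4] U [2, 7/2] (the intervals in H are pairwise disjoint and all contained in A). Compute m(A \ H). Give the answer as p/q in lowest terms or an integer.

The ambient interval has length m(A) = 5 - (-2) = 7.
Since the holes are disjoint and sit inside A, by finite additivity
  m(H) = sum_i (b_i - a_i), and m(A \ H) = m(A) - m(H).
Computing the hole measures:
  m(H_1) = -5/4 - (-7/4) = 1/2.
  m(H_2) = 1/4 - (-3/4) = 1.
  m(H_3) = 7/4 - 3/4 = 1.
  m(H_4) = 7/2 - 2 = 3/2.
Summed: m(H) = 1/2 + 1 + 1 + 3/2 = 4.
So m(A \ H) = 7 - 4 = 3.

3


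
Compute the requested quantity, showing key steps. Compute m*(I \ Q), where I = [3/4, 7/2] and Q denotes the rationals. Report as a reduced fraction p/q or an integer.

The interval I = [3/4, 7/2] has m(I) = 7/2 - 3/4 = 11/4 (endpoints are measure-zero, so open/closed/half-open agree). Write I = (I cap Q) u (I \ Q). The rationals in I are countable, so m*(I cap Q) = 0 (cover each rational by intervals whose total length is arbitrarily small). By countable subadditivity m*(I) <= m*(I cap Q) + m*(I \ Q), hence m*(I \ Q) >= m(I) = 11/4. The reverse inequality m*(I \ Q) <= m*(I) = 11/4 is trivial since (I \ Q) is a subset of I. Therefore m*(I \ Q) = 11/4.

11/4


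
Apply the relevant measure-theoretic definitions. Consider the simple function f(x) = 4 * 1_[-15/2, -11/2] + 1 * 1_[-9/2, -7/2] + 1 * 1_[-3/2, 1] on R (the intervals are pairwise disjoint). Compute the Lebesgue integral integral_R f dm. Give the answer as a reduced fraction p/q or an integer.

For a simple function f = sum_i c_i * 1_{A_i} with disjoint A_i,
  integral f dm = sum_i c_i * m(A_i).
Lengths of the A_i:
  m(A_1) = -11/2 - (-15/2) = 2.
  m(A_2) = -7/2 - (-9/2) = 1.
  m(A_3) = 1 - (-3/2) = 5/2.
Contributions c_i * m(A_i):
  (4) * (2) = 8.
  (1) * (1) = 1.
  (1) * (5/2) = 5/2.
Total: 8 + 1 + 5/2 = 23/2.

23/2


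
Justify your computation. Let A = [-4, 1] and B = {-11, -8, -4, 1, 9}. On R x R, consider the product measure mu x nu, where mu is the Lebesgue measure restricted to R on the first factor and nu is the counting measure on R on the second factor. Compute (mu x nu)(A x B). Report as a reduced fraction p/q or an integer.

For a measurable rectangle A x B, the product measure satisfies
  (mu x nu)(A x B) = mu(A) * nu(B).
  mu(A) = 5.
  nu(B) = 5.
  (mu x nu)(A x B) = 5 * 5 = 25.

25


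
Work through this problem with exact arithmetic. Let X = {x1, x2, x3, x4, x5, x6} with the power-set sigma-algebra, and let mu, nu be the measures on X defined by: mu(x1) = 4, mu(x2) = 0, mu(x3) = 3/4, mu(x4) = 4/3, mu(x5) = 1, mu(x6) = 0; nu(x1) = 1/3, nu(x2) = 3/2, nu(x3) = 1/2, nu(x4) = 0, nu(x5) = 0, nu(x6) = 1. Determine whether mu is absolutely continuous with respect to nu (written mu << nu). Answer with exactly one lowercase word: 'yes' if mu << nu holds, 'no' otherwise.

mu << nu means: every nu-null measurable set is also mu-null; equivalently, for every atom x, if nu({x}) = 0 then mu({x}) = 0.
Checking each atom:
  x1: nu = 1/3 > 0 -> no constraint.
  x2: nu = 3/2 > 0 -> no constraint.
  x3: nu = 1/2 > 0 -> no constraint.
  x4: nu = 0, mu = 4/3 > 0 -> violates mu << nu.
  x5: nu = 0, mu = 1 > 0 -> violates mu << nu.
  x6: nu = 1 > 0 -> no constraint.
The atom(s) x4, x5 violate the condition (nu = 0 but mu > 0). Therefore mu is NOT absolutely continuous w.r.t. nu.

no


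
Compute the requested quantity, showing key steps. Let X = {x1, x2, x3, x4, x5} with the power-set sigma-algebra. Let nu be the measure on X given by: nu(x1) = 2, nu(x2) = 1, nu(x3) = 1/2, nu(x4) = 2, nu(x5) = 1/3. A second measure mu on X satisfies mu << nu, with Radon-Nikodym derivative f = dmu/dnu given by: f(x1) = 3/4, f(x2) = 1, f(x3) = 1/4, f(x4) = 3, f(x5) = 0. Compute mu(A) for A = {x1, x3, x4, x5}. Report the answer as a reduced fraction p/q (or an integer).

By the defining property of the Radon-Nikodym derivative, for every measurable set A,
  mu(A) = integral_A f dnu.
Since nu is a discrete measure concentrated on the atoms of X, the integral over A reduces to the sum
  mu(A) = sum_{x in A} f(x) * nu({x}).
Computing each term:
  x1: f(x1) * nu(x1) = 3/4 * 2 = 3/2.
  x3: f(x3) * nu(x3) = 1/4 * 1/2 = 1/8.
  x4: f(x4) * nu(x4) = 3 * 2 = 6.
  x5: f(x5) * nu(x5) = 0 * 1/3 = 0.
Summing: mu(A) = 3/2 + 1/8 + 6 + 0 = 61/8.

61/8


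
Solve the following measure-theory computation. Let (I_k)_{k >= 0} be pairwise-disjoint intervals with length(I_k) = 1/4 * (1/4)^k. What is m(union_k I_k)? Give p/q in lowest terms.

By countable additivity of the Lebesgue measure on pairwise disjoint measurable sets,
  m(union_{k >= 0} I_k) = sum_{k >= 0} m(I_k) = sum_{k >= 0} a * r^k,
  with a = 1/4 and r = 1/4.
Since 0 < r = 1/4 < 1, the geometric series converges:
  sum_{k >= 0} a * r^k = a / (1 - r).
  = 1/4 / (1 - 1/4)
  = 1/4 / (3/4)
  = 1/3.

1/3


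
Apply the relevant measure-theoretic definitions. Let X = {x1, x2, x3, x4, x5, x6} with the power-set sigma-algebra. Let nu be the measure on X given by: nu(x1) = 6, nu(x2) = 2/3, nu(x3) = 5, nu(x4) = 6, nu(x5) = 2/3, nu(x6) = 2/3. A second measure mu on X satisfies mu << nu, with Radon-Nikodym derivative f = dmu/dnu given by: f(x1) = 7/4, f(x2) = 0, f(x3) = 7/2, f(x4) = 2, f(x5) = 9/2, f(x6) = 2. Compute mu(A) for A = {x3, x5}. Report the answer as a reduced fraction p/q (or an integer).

By the defining property of the Radon-Nikodym derivative, for every measurable set A,
  mu(A) = integral_A f dnu.
Since nu is a discrete measure concentrated on the atoms of X, the integral over A reduces to the sum
  mu(A) = sum_{x in A} f(x) * nu({x}).
Computing each term:
  x3: f(x3) * nu(x3) = 7/2 * 5 = 35/2.
  x5: f(x5) * nu(x5) = 9/2 * 2/3 = 3.
Summing: mu(A) = 35/2 + 3 = 41/2.

41/2


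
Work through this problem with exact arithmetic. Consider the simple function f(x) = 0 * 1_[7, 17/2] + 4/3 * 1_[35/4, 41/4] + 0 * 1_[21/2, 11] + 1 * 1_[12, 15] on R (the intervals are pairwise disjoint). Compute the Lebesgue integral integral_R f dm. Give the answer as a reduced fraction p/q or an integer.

For a simple function f = sum_i c_i * 1_{A_i} with disjoint A_i,
  integral f dm = sum_i c_i * m(A_i).
Lengths of the A_i:
  m(A_1) = 17/2 - 7 = 3/2.
  m(A_2) = 41/4 - 35/4 = 3/2.
  m(A_3) = 11 - 21/2 = 1/2.
  m(A_4) = 15 - 12 = 3.
Contributions c_i * m(A_i):
  (0) * (3/2) = 0.
  (4/3) * (3/2) = 2.
  (0) * (1/2) = 0.
  (1) * (3) = 3.
Total: 0 + 2 + 0 + 3 = 5.

5


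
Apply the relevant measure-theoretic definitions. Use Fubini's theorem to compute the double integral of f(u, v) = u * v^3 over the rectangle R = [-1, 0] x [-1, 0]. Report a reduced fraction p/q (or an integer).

f(u, v) is a tensor product of a function of u and a function of v, and both factors are bounded continuous (hence Lebesgue integrable) on the rectangle, so Fubini's theorem applies:
  integral_R f d(m x m) = (integral_a1^b1 u du) * (integral_a2^b2 v^3 dv).
Inner integral in u: integral_{-1}^{0} u du = (0^2 - (-1)^2)/2
  = -1/2.
Inner integral in v: integral_{-1}^{0} v^3 dv = (0^4 - (-1)^4)/4
  = -1/4.
Product: (-1/2) * (-1/4) = 1/8.

1/8


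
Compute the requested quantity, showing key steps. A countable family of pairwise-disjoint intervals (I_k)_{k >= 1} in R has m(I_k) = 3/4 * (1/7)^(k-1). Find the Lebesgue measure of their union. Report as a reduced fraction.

By countable additivity of the Lebesgue measure on pairwise disjoint measurable sets,
  m(union_{k >= 1} I_k) = sum_{k >= 1} m(I_k) = sum_{k >= 1} a * r^(k-1),
  with a = 3/4 and r = 1/7.
Since 0 < r = 1/7 < 1, the geometric series converges:
  sum_{k >= 1} a * r^(k-1) = a / (1 - r).
  = 3/4 / (1 - 1/7)
  = 3/4 / (6/7)
  = 7/8.

7/8


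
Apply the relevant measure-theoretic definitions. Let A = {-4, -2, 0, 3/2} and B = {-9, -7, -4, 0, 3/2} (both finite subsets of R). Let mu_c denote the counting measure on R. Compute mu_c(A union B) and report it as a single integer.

Counting measure on a finite set equals cardinality. By inclusion-exclusion, |A union B| = |A| + |B| - |A cap B|.
|A| = 4, |B| = 5, |A cap B| = 3.
So mu_c(A union B) = 4 + 5 - 3 = 6.

6


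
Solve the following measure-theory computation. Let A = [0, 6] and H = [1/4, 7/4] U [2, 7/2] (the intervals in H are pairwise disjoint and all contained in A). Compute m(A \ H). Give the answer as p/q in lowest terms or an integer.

The ambient interval has length m(A) = 6 - 0 = 6.
Since the holes are disjoint and sit inside A, by finite additivity
  m(H) = sum_i (b_i - a_i), and m(A \ H) = m(A) - m(H).
Computing the hole measures:
  m(H_1) = 7/4 - 1/4 = 3/2.
  m(H_2) = 7/2 - 2 = 3/2.
Summed: m(H) = 3/2 + 3/2 = 3.
So m(A \ H) = 6 - 3 = 3.

3


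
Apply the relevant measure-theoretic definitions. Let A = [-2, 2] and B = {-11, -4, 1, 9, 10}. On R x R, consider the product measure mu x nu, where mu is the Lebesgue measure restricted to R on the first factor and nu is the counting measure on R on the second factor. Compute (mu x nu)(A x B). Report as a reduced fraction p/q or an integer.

For a measurable rectangle A x B, the product measure satisfies
  (mu x nu)(A x B) = mu(A) * nu(B).
  mu(A) = 4.
  nu(B) = 5.
  (mu x nu)(A x B) = 4 * 5 = 20.

20


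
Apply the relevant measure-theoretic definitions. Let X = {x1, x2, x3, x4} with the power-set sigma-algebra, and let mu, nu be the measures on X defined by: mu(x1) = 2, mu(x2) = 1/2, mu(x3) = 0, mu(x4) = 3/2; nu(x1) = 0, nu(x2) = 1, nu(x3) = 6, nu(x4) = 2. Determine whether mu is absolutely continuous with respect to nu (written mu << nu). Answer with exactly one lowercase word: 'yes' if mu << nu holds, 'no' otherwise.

mu << nu means: every nu-null measurable set is also mu-null; equivalently, for every atom x, if nu({x}) = 0 then mu({x}) = 0.
Checking each atom:
  x1: nu = 0, mu = 2 > 0 -> violates mu << nu.
  x2: nu = 1 > 0 -> no constraint.
  x3: nu = 6 > 0 -> no constraint.
  x4: nu = 2 > 0 -> no constraint.
The atom(s) x1 violate the condition (nu = 0 but mu > 0). Therefore mu is NOT absolutely continuous w.r.t. nu.

no


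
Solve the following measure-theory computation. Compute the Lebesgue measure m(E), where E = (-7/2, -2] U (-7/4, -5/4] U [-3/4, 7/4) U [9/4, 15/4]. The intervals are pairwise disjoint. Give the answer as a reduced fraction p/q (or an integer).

For pairwise disjoint intervals, m(union_i I_i) = sum_i m(I_i),
and m is invariant under swapping open/closed endpoints (single points have measure 0).
So m(E) = sum_i (b_i - a_i).
  I_1 has length -2 - (-7/2) = 3/2.
  I_2 has length -5/4 - (-7/4) = 1/2.
  I_3 has length 7/4 - (-3/4) = 5/2.
  I_4 has length 15/4 - 9/4 = 3/2.
Summing:
  m(E) = 3/2 + 1/2 + 5/2 + 3/2 = 6.

6


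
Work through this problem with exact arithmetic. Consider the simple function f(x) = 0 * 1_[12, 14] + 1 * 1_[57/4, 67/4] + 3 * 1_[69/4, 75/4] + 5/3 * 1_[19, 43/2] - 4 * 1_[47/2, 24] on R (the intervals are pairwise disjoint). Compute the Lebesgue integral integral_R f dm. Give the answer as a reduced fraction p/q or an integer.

For a simple function f = sum_i c_i * 1_{A_i} with disjoint A_i,
  integral f dm = sum_i c_i * m(A_i).
Lengths of the A_i:
  m(A_1) = 14 - 12 = 2.
  m(A_2) = 67/4 - 57/4 = 5/2.
  m(A_3) = 75/4 - 69/4 = 3/2.
  m(A_4) = 43/2 - 19 = 5/2.
  m(A_5) = 24 - 47/2 = 1/2.
Contributions c_i * m(A_i):
  (0) * (2) = 0.
  (1) * (5/2) = 5/2.
  (3) * (3/2) = 9/2.
  (5/3) * (5/2) = 25/6.
  (-4) * (1/2) = -2.
Total: 0 + 5/2 + 9/2 + 25/6 - 2 = 55/6.

55/6


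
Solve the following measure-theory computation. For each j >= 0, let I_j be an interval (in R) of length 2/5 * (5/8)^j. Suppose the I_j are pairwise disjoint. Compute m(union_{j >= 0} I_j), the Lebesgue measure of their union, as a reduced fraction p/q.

By countable additivity of the Lebesgue measure on pairwise disjoint measurable sets,
  m(union_{j >= 0} I_j) = sum_{j >= 0} m(I_j) = sum_{j >= 0} a * r^j,
  with a = 2/5 and r = 5/8.
Since 0 < r = 5/8 < 1, the geometric series converges:
  sum_{j >= 0} a * r^j = a / (1 - r).
  = 2/5 / (1 - 5/8)
  = 2/5 / (3/8)
  = 16/15.

16/15


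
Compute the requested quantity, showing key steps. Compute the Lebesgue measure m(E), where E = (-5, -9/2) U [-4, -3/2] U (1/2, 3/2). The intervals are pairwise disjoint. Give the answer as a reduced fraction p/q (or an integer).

For pairwise disjoint intervals, m(union_i I_i) = sum_i m(I_i),
and m is invariant under swapping open/closed endpoints (single points have measure 0).
So m(E) = sum_i (b_i - a_i).
  I_1 has length -9/2 - (-5) = 1/2.
  I_2 has length -3/2 - (-4) = 5/2.
  I_3 has length 3/2 - 1/2 = 1.
Summing:
  m(E) = 1/2 + 5/2 + 1 = 4.

4


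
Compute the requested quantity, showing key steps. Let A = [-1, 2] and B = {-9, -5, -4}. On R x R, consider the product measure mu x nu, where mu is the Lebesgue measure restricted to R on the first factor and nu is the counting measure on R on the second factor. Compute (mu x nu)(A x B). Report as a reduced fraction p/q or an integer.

For a measurable rectangle A x B, the product measure satisfies
  (mu x nu)(A x B) = mu(A) * nu(B).
  mu(A) = 3.
  nu(B) = 3.
  (mu x nu)(A x B) = 3 * 3 = 9.

9


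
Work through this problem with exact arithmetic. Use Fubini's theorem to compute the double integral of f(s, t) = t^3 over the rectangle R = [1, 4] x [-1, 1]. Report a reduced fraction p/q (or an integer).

f(s, t) is a tensor product of a function of s and a function of t, and both factors are bounded continuous (hence Lebesgue integrable) on the rectangle, so Fubini's theorem applies:
  integral_R f d(m x m) = (integral_a1^b1 1 ds) * (integral_a2^b2 t^3 dt).
Inner integral in s: integral_{1}^{4} 1 ds = (4^1 - 1^1)/1
  = 3.
Inner integral in t: integral_{-1}^{1} t^3 dt = (1^4 - (-1)^4)/4
  = 0.
Product: (3) * (0) = 0.

0


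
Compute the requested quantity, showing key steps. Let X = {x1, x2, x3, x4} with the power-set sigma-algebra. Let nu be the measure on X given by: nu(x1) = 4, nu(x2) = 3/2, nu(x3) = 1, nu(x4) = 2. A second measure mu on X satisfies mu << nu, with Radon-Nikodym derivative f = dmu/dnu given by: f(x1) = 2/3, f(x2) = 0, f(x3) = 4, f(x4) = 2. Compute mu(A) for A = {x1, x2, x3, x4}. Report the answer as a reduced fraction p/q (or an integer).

By the defining property of the Radon-Nikodym derivative, for every measurable set A,
  mu(A) = integral_A f dnu.
Since nu is a discrete measure concentrated on the atoms of X, the integral over A reduces to the sum
  mu(A) = sum_{x in A} f(x) * nu({x}).
Computing each term:
  x1: f(x1) * nu(x1) = 2/3 * 4 = 8/3.
  x2: f(x2) * nu(x2) = 0 * 3/2 = 0.
  x3: f(x3) * nu(x3) = 4 * 1 = 4.
  x4: f(x4) * nu(x4) = 2 * 2 = 4.
Summing: mu(A) = 8/3 + 0 + 4 + 4 = 32/3.

32/3


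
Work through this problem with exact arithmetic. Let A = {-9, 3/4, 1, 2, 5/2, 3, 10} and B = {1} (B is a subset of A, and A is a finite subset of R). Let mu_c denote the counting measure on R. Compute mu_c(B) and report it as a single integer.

Counting measure assigns mu_c(E) = |E| (number of elements) when E is finite.
B has 1 element(s), so mu_c(B) = 1.

1


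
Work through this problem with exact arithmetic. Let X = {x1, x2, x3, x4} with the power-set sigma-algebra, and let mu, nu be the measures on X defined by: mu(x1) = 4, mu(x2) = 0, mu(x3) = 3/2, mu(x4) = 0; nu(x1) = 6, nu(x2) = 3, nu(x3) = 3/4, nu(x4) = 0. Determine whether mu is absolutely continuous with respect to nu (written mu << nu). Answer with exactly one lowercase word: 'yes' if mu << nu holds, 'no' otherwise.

mu << nu means: every nu-null measurable set is also mu-null; equivalently, for every atom x, if nu({x}) = 0 then mu({x}) = 0.
Checking each atom:
  x1: nu = 6 > 0 -> no constraint.
  x2: nu = 3 > 0 -> no constraint.
  x3: nu = 3/4 > 0 -> no constraint.
  x4: nu = 0, mu = 0 -> consistent with mu << nu.
No atom violates the condition. Therefore mu << nu.

yes


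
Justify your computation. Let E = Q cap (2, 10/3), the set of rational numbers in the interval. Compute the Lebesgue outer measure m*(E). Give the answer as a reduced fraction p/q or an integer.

Q cap (2, 10/3) is countable; list its elements as q_1, q_2, ... . Fix eps > 0 and cover the k-th point by an interval of length eps * 2^(-k). The cover has total length eps * sum_{k>=1} 2^(-k) = eps, so by definition of outer measure m*(Q cap (2, 10/3)) <= eps. Since eps was arbitrary and m* >= 0, the outer measure is 0.

0


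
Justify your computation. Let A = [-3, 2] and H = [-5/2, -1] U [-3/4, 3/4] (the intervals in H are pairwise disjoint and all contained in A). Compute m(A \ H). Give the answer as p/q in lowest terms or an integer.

The ambient interval has length m(A) = 2 - (-3) = 5.
Since the holes are disjoint and sit inside A, by finite additivity
  m(H) = sum_i (b_i - a_i), and m(A \ H) = m(A) - m(H).
Computing the hole measures:
  m(H_1) = -1 - (-5/2) = 3/2.
  m(H_2) = 3/4 - (-3/4) = 3/2.
Summed: m(H) = 3/2 + 3/2 = 3.
So m(A \ H) = 5 - 3 = 2.

2


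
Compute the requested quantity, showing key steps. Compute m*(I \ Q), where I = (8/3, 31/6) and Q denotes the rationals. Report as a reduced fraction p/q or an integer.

The interval I = (8/3, 31/6) has m(I) = 31/6 - 8/3 = 5/2 (endpoints are measure-zero, so open/closed/half-open agree). Write I = (I cap Q) u (I \ Q). The rationals in I are countable, so m*(I cap Q) = 0 (cover each rational by intervals whose total length is arbitrarily small). By countable subadditivity m*(I) <= m*(I cap Q) + m*(I \ Q), hence m*(I \ Q) >= m(I) = 5/2. The reverse inequality m*(I \ Q) <= m*(I) = 5/2 is trivial since (I \ Q) is a subset of I. Therefore m*(I \ Q) = 5/2.

5/2


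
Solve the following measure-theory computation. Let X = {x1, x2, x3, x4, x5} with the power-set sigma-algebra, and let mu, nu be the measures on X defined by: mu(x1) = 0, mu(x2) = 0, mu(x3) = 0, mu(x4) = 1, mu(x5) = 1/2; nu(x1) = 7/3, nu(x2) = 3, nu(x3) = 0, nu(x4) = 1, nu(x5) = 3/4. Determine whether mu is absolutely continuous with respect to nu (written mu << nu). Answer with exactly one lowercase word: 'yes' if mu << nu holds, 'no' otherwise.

mu << nu means: every nu-null measurable set is also mu-null; equivalently, for every atom x, if nu({x}) = 0 then mu({x}) = 0.
Checking each atom:
  x1: nu = 7/3 > 0 -> no constraint.
  x2: nu = 3 > 0 -> no constraint.
  x3: nu = 0, mu = 0 -> consistent with mu << nu.
  x4: nu = 1 > 0 -> no constraint.
  x5: nu = 3/4 > 0 -> no constraint.
No atom violates the condition. Therefore mu << nu.

yes


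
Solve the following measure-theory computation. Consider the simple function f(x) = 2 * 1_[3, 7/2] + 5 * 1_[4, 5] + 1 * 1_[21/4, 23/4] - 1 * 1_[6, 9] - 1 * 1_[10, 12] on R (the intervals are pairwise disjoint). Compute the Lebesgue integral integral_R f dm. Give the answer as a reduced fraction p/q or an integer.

For a simple function f = sum_i c_i * 1_{A_i} with disjoint A_i,
  integral f dm = sum_i c_i * m(A_i).
Lengths of the A_i:
  m(A_1) = 7/2 - 3 = 1/2.
  m(A_2) = 5 - 4 = 1.
  m(A_3) = 23/4 - 21/4 = 1/2.
  m(A_4) = 9 - 6 = 3.
  m(A_5) = 12 - 10 = 2.
Contributions c_i * m(A_i):
  (2) * (1/2) = 1.
  (5) * (1) = 5.
  (1) * (1/2) = 1/2.
  (-1) * (3) = -3.
  (-1) * (2) = -2.
Total: 1 + 5 + 1/2 - 3 - 2 = 3/2.

3/2
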